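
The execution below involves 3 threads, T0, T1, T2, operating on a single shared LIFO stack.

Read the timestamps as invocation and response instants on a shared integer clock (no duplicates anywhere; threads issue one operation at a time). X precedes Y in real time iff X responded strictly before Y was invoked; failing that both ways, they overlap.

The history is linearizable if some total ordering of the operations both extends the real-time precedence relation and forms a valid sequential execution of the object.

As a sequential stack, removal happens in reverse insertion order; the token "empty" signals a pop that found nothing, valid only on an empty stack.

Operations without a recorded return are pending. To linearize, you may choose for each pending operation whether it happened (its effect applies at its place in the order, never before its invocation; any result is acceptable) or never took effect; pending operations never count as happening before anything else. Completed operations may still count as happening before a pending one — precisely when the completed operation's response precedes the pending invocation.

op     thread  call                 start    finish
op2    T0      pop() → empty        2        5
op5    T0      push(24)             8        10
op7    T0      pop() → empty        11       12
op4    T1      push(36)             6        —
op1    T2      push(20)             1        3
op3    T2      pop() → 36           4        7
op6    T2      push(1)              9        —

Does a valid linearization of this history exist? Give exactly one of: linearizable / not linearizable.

through event 11 a valid linearization exists; event 12 (op7 responding at time 12) ends that
real-time-consistent orders of the 5 completed operations: 3 — all fail the LIFO stack replay
include/drop combinations of the 2 pending operations (op4, op6) were all tried; none helps
for example op1, op2, op3, op5, op7 (pending dropped) fails at step 2: op2 pop() → empty is not legal there
for example op1, op3, op2, op5, op7 (pending dropped) fails at step 2: op3 pop() → 36 is not legal there

not linearizable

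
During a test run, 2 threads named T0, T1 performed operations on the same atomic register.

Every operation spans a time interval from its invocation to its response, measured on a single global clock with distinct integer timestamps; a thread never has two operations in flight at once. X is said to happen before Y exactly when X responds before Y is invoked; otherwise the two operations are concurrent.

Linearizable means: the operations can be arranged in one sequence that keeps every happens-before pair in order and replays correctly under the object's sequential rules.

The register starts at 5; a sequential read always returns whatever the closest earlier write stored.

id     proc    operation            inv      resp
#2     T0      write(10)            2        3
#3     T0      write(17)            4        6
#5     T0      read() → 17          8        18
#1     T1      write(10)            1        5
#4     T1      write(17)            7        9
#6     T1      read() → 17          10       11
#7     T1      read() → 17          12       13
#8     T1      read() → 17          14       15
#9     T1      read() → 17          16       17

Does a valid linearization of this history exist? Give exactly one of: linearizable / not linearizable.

witness order: #1, #2, #3, #4, #5, #6, #7, #8, #9
1. #1 write(10), leaving value 10
2. #2 write(10), leaving value 10
3. #3 write(17), leaving value 17
4. #4 write(17), leaving value 17
5. #5 read() → 17, leaving value 17
6. #6 read() → 17, leaving value 17
7. #7 read() → 17, leaving value 17
8. #8 read() → 17, leaving value 17
9. #9 read() → 17, leaving value 17

linearizable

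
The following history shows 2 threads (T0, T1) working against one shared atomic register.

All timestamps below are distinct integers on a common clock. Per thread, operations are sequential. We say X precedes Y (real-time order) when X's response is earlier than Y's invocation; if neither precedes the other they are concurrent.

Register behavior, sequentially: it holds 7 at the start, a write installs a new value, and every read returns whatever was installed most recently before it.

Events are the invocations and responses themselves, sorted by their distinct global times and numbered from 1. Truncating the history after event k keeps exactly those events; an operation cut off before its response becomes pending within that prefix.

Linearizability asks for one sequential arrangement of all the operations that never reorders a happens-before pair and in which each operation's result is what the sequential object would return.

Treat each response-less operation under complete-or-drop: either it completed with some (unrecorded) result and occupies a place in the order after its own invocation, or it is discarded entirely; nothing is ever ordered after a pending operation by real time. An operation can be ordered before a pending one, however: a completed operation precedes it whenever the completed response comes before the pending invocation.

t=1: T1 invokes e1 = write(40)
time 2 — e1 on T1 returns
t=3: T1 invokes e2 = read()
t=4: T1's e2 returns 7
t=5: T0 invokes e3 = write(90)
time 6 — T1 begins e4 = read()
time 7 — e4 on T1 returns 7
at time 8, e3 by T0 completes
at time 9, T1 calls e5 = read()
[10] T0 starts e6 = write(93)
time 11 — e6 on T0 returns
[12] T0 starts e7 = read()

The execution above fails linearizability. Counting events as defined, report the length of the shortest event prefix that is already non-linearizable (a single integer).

one valid order for events 1..3 is e1:
step 1: e1 write(40) — value 40
at event 4 (e2's time-4 response) nothing linearizes any more
take e1, e2: step 2 already fails, because e2 read() → 7 cannot occur there

4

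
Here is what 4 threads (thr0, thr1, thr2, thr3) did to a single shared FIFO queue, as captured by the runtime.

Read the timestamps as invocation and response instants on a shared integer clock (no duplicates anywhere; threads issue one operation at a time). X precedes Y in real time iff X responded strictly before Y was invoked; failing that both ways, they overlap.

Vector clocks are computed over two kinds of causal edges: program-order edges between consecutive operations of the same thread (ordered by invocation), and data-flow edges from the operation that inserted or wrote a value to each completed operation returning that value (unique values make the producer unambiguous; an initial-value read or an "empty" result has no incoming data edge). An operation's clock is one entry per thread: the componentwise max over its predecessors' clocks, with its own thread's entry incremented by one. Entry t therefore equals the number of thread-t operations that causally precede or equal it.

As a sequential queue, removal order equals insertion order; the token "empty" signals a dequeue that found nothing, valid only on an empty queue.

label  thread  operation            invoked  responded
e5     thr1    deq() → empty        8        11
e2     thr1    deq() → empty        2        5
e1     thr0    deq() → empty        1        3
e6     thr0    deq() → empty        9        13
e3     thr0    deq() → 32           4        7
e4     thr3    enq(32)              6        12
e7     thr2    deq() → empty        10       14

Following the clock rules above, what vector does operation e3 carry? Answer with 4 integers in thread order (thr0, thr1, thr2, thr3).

VC(e4, invoked at 6): no causal predecessors; +1 on thr3 → (0, 0, 0, 1)
VC(e7, invoked at 10): no causal predecessors; +1 on thr2 → (0, 0, 1, 0)
VC(e2, invoked at 2): no causal predecessors; +1 on thr1 → (0, 1, 0, 0)
VC(e1, invoked at 1): no causal predecessors; +1 on thr0 → (1, 0, 0, 0)
e5 (invocation 8): componentwise max over VC(e2)=(0, 1, 0, 0), +1 at thr1, giving (0, 2, 0, 0)
e3 (invocation 4): componentwise max over VC(e1)=(1, 0, 0, 0), VC(e4)=(0, 0, 0, 1), +1 at thr0, giving (2, 0, 0, 1)
e6 (invocation 9): componentwise max over VC(e3)=(2, 0, 0, 1), +1 at thr0, giving (3, 0, 0, 1)
target: VC(e3) = (2, 0, 0, 1)

(2, 0, 0, 1)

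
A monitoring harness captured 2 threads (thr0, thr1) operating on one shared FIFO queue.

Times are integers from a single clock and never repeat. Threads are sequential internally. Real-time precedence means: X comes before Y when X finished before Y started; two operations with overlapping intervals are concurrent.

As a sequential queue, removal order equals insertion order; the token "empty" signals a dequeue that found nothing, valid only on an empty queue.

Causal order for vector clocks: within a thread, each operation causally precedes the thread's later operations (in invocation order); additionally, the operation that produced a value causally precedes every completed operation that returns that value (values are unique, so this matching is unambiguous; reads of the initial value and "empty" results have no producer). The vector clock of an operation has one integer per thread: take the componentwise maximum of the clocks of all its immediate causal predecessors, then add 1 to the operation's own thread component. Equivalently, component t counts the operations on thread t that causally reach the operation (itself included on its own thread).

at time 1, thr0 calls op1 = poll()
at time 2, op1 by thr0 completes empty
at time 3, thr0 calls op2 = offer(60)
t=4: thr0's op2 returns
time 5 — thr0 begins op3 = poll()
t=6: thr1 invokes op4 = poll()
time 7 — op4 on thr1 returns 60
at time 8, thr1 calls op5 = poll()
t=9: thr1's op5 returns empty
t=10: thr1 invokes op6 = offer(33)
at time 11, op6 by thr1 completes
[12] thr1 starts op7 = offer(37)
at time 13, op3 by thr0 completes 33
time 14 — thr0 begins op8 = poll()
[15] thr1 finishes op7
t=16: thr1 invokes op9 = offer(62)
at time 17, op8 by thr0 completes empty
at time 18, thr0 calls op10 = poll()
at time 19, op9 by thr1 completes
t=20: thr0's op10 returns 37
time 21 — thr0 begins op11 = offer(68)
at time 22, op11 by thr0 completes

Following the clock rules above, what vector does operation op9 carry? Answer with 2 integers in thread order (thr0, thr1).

op1, invoked 1, has no incoming edges; only thr0's bump applies → (1, 0)
from VC(op1)=(1, 0), op2 (invoked 3) maxes components and bumps thr0 → (2, 0)
from VC(op2)=(2, 0), op4 (invoked 6) maxes components and bumps thr1 → (2, 1)
from VC(op4)=(2, 1), op5 (invoked 8) maxes components and bumps thr1 → (2, 2)
from VC(op5)=(2, 2), op6 (invoked 10) maxes components and bumps thr1 → (2, 3)
from VC(op6)=(2, 3), op7 (invoked 12) maxes components and bumps thr1 → (2, 4)
from VC(op2)=(2, 0), VC(op6)=(2, 3), op3 (invoked 5) maxes components and bumps thr0 → (3, 3)
from VC(op7)=(2, 4), op9 (invoked 16) maxes components and bumps thr1 → (2, 5)
from VC(op3)=(3, 3), op8 (invoked 14) maxes components and bumps thr0 → (4, 3)
from VC(op7)=(2, 4), VC(op8)=(4, 3), op10 (invoked 18) maxes components and bumps thr0 → (5, 4)
from VC(op10)=(5, 4), op11 (invoked 21) maxes components and bumps thr0 → (6, 4)
target: VC(op9) = (2, 5)

(2, 5)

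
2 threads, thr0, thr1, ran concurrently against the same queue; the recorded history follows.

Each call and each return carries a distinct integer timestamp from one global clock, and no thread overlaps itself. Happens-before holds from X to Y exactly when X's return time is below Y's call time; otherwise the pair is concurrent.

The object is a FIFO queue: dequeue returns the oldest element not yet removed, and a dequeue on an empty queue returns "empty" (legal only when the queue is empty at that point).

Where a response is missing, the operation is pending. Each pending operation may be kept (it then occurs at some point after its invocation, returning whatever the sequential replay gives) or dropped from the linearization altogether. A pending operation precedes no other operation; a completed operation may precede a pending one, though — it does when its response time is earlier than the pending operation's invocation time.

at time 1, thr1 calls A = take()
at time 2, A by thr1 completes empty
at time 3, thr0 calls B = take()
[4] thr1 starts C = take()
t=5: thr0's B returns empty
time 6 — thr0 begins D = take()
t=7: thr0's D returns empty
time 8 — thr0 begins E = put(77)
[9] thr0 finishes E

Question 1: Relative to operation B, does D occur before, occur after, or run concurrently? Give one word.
D spans [6,7], B spans [3,5]
resp(B)=5 < inv(D)=6

after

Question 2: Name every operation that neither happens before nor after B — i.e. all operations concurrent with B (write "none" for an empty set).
overlap test against B [3,5]: concurrent iff the interval meets 3..5
A [1,2]: before
C [4,…): concurrent
D [6,7]: after
E [8,9]: after

C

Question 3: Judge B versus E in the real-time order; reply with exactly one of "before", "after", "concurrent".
B spans [3,5], E spans [8,9]
resp(B)=5 < inv(E)=8

before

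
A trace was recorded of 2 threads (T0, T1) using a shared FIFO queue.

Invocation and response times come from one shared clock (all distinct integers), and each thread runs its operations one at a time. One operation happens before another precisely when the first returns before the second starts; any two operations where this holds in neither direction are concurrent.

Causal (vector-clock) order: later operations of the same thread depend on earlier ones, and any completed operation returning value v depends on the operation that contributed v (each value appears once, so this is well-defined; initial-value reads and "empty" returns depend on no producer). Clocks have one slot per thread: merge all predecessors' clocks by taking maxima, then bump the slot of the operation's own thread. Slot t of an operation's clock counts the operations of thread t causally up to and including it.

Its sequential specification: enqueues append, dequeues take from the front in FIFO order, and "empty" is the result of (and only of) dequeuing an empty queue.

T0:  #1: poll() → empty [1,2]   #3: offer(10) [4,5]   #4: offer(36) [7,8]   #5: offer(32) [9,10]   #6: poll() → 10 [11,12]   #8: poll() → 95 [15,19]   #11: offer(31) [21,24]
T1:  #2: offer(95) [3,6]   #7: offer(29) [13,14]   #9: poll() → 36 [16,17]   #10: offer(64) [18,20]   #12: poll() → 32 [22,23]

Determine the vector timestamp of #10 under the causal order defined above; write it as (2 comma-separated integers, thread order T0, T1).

(3, 4)

VC(#2, invoked at 3): no causal predecessors; +1 on T1 → (0, 1)
VC(#1, invoked at 1): no causal predecessors; +1 on T0 → (1, 0)
#7, invoked 13, takes VC(#2)=(0, 1) under max, adds 1 for T1 → (0, 2)
#3, invoked 4, takes VC(#1)=(1, 0) under max, adds 1 for T0 → (2, 0)
#4, invoked 7, takes VC(#3)=(2, 0) under max, adds 1 for T0 → (3, 0)
#5, invoked 9, takes VC(#4)=(3, 0) under max, adds 1 for T0 → (4, 0)
#6, invoked 11, takes VC(#3)=(2, 0), VC(#5)=(4, 0) under max, adds 1 for T0 → (5, 0)
#9, invoked 16, takes VC(#4)=(3, 0), VC(#7)=(0, 2) under max, adds 1 for T1 → (3, 3)
#10, invoked 18, takes VC(#9)=(3, 3) under max, adds 1 for T1 → (3, 4)
#8, invoked 15, takes VC(#2)=(0, 1), VC(#6)=(5, 0) under max, adds 1 for T0 → (6, 1)
#11, invoked 21, takes VC(#8)=(6, 1) under max, adds 1 for T0 → (7, 1)
#12, invoked 22, takes VC(#5)=(4, 0), VC(#10)=(3, 4) under max, adds 1 for T1 → (4, 5)
target: VC(#10) = (3, 4)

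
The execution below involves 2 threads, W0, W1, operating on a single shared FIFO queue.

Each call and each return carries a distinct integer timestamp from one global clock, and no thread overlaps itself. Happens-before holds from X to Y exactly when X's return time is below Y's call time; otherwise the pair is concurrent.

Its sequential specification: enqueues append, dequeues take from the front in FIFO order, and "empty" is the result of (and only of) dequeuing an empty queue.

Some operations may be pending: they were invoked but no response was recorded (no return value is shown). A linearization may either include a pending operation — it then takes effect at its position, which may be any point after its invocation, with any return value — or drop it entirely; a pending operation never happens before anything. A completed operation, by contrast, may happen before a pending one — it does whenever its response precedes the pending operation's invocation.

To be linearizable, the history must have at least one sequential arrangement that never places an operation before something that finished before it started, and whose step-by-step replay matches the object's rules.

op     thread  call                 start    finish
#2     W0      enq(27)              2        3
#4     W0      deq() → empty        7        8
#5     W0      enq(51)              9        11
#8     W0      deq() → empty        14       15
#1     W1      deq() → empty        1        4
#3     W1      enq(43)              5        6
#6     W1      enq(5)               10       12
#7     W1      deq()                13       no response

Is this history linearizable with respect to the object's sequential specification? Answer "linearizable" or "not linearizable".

cut after 7 events: linearizable; cut after 8 events (#4 responds, time 8): not linearizable
real-time-consistent orders of the 4 completed operations: 2 — all fail the FIFO queue replay
sample order #1, #2, #3, #4 stalls at step 4 — #4 deq() → empty has no legal effect
sample order #2, #1, #3, #4 stalls at step 2 — #1 deq() → empty has no legal effect

not linearizable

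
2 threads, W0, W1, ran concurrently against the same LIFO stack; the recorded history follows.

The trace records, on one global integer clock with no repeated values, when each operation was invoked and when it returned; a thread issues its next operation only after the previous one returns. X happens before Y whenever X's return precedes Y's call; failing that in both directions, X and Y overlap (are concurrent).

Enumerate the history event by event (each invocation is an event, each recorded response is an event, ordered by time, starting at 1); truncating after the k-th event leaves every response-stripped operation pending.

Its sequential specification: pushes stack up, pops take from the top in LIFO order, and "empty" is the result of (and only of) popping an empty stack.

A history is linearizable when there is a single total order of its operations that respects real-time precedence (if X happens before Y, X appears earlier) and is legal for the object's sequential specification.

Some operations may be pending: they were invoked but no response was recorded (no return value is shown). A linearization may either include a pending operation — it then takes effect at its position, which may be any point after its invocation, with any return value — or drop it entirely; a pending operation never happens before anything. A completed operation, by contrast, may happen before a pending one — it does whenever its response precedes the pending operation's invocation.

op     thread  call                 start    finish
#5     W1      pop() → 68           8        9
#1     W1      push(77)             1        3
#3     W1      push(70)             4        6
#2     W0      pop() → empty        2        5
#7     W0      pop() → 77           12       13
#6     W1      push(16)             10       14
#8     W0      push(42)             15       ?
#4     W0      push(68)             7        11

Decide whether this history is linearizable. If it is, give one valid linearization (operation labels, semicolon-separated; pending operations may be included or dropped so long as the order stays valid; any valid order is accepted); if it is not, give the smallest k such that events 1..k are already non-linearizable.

not linearizable — minimal violating prefix: 13 events

events 1..12 are fine; event 13 — the response of #7 at time 13 — makes the prefix non-linearizable
all 6 real-time-respecting orders fail — 6 completed LIFO stack operations, no legal replay
every completion of the 1 pending operation (#6) was checked; none linearizes
one such order, #1, #2, #3, #4, #5, #7 (pending dropped), breaks at step 2 where #2 pop() → empty is illegal
one such order, #1, #2, #3, #5, #4, #7 (pending dropped), breaks at step 2 where #2 pop() → empty is illegal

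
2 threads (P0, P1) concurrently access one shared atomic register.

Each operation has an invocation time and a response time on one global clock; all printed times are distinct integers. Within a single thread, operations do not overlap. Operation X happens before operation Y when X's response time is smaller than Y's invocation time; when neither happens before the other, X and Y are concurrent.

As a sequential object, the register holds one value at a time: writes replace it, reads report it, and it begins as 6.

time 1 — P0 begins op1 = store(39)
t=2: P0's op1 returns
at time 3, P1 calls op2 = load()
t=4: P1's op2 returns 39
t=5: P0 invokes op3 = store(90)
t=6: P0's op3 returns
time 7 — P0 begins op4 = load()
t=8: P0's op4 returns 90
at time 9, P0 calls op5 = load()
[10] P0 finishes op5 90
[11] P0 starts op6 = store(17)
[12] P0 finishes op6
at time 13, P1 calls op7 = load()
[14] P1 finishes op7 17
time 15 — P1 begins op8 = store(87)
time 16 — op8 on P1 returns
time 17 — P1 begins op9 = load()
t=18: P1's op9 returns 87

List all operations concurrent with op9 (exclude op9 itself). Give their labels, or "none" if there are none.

overlap test against op9 [17,18]: concurrent iff the interval meets 17..18
op1 [1,2]: before
op2 [3,4]: before
op3 [5,6]: before
op4 [7,8]: before
op5 [9,10]: before
op6 [11,12]: before
op7 [13,14]: before
op8 [15,16]: before

none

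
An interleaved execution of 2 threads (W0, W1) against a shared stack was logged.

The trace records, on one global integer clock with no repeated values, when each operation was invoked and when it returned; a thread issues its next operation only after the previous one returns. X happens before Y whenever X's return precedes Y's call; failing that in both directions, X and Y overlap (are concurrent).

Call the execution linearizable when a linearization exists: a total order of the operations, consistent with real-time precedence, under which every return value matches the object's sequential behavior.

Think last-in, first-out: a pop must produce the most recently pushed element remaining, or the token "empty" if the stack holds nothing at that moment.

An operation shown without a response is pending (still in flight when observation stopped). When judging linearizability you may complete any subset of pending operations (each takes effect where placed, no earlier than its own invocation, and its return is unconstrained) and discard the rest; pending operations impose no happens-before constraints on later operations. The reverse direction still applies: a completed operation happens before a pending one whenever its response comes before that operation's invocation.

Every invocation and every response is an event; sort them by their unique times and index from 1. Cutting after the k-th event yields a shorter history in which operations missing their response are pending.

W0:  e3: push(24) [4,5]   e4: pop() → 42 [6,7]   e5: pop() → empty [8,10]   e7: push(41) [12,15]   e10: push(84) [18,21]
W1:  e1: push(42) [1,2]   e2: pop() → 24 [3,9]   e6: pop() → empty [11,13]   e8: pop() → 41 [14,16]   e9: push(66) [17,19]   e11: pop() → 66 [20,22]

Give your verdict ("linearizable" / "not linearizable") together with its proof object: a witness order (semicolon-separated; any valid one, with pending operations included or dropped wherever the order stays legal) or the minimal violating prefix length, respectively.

linearizable — witness: e1; e3; e2; e4; e5; e6; e7; e8; e9; e11; e10

1. e1 push(42), leaving stack <42>
2. e3 push(24), leaving stack <42,24>
3. e2 pop() → 24, leaving stack <42>
4. e4 pop() → 42, leaving stack <>
5. e5 pop() → empty, leaving stack <>
6. e6 pop() → empty, leaving stack <>
7. e7 push(41), leaving stack <41>
8. e8 pop() → 41, leaving stack <>
9. e9 push(66), leaving stack <66>
10. e11 pop() → 66, leaving stack <>
11. e10 push(84), leaving stack <84>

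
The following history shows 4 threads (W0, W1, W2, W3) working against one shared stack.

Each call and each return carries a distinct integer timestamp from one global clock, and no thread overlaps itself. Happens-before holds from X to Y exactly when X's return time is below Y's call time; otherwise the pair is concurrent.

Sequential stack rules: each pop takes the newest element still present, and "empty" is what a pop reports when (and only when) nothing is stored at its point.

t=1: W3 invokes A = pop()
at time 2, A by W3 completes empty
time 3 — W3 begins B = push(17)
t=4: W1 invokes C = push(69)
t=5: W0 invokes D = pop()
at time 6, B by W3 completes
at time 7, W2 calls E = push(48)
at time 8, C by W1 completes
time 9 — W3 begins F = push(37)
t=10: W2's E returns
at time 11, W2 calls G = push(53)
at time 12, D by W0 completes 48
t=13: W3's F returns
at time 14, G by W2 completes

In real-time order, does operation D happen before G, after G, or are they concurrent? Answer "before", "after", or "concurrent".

D spans [5,12], G spans [11,14]
the intervals overlap in both directions

concurrent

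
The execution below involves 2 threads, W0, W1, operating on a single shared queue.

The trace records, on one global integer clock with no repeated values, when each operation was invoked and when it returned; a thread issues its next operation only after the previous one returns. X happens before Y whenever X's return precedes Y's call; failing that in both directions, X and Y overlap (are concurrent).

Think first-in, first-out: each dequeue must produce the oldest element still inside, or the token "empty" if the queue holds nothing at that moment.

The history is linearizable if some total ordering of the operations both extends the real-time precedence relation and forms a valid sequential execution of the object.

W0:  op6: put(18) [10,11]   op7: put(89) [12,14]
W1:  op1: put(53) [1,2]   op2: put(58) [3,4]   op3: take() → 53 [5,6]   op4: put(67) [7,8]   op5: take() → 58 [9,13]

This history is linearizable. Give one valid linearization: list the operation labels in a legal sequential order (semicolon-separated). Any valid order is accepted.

op1; op2; op3; op4; op5; op6; op7

step 1: op1 put(53) — queue <53>
step 2: op2 put(58) — queue <53,58>
step 3: op3 take() → 53 — queue <58>
step 4: op4 put(67) — queue <58,67>
step 5: op5 take() → 58 — queue <67>
step 6: op6 put(18) — queue <67,18>
step 7: op7 put(89) — queue <67,18,89>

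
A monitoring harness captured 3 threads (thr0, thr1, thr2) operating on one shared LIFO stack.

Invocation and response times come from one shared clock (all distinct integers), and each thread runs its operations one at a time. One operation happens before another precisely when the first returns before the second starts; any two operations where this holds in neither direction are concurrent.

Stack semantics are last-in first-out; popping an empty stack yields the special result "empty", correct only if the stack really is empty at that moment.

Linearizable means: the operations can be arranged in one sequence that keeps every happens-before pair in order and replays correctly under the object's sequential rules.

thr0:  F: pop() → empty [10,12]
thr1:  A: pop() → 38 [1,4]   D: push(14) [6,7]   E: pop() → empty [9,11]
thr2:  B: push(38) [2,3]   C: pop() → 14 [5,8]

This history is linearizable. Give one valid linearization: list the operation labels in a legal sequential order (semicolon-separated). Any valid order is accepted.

1. B push(38), leaving stack <38>
2. A pop() → 38, leaving stack <>
3. D push(14), leaving stack <14>
4. C pop() → 14, leaving stack <>
5. E pop() → empty, leaving stack <>
6. F pop() → empty, leaving stack <>

B; A; D; C; E; F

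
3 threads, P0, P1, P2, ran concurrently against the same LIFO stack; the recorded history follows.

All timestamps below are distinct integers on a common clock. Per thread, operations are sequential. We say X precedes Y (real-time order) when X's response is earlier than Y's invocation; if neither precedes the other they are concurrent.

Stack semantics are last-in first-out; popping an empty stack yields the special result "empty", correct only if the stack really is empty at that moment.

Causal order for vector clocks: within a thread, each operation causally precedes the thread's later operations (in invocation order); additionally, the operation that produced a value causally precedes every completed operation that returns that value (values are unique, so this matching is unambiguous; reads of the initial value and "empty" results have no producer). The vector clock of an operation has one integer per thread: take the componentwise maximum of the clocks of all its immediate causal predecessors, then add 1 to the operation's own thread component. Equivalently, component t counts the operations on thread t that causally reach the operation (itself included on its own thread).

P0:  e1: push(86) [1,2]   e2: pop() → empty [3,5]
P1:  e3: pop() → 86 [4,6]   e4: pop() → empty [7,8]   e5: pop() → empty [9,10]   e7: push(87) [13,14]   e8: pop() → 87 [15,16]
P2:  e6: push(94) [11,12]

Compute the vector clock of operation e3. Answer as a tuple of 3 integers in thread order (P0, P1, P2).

e6, invoked 11, has no incoming edges; only P2's bump applies → (0, 0, 1)
e1, invoked 1, has no incoming edges; only P0's bump applies → (1, 0, 0)
merge at e3 (invoked 4): VC(e1)=(1, 0, 0), own-thread bump on P1 → (1, 1, 0)
merge at e2 (invoked 3): VC(e1)=(1, 0, 0), own-thread bump on P0 → (2, 0, 0)
merge at e4 (invoked 7): VC(e3)=(1, 1, 0), own-thread bump on P1 → (1, 2, 0)
merge at e5 (invoked 9): VC(e4)=(1, 2, 0), own-thread bump on P1 → (1, 3, 0)
merge at e7 (invoked 13): VC(e5)=(1, 3, 0), own-thread bump on P1 → (1, 4, 0)
merge at e8 (invoked 15): VC(e7)=(1, 4, 0), own-thread bump on P1 → (1, 5, 0)
target: VC(e3) = (1, 1, 0)

(1, 1, 0)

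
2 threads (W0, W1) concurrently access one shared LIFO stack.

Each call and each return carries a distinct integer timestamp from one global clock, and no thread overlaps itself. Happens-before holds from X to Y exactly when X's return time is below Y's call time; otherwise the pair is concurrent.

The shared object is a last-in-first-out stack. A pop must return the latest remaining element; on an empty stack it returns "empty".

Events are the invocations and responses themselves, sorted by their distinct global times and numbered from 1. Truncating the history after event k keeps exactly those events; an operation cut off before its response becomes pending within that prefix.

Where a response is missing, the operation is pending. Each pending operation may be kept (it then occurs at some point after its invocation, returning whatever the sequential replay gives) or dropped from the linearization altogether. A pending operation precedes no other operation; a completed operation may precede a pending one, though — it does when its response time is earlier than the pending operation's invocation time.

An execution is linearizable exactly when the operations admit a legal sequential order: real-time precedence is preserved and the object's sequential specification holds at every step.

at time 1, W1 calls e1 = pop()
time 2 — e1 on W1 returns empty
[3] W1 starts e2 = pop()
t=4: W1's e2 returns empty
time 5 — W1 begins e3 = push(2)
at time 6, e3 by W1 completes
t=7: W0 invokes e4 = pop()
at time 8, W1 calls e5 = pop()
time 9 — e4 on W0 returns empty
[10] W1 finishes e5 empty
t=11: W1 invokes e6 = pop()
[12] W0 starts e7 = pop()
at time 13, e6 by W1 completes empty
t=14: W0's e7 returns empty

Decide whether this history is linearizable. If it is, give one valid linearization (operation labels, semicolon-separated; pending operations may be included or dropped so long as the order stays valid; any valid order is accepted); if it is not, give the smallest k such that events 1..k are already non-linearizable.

not linearizable — minimal violating prefix: 10 events

the violation lands at event 10, e5's response at time 10: events 1..9 linearize, events 1..10 do not
2 orders of the 5 completed LIFO stack ops respect real time; none is legal
for example e1, e2, e3, e4, e5 fails at step 4: e4 pop() → empty is not legal there
for example e1, e2, e3, e5, e4 fails at step 4: e5 pop() → empty is not legal there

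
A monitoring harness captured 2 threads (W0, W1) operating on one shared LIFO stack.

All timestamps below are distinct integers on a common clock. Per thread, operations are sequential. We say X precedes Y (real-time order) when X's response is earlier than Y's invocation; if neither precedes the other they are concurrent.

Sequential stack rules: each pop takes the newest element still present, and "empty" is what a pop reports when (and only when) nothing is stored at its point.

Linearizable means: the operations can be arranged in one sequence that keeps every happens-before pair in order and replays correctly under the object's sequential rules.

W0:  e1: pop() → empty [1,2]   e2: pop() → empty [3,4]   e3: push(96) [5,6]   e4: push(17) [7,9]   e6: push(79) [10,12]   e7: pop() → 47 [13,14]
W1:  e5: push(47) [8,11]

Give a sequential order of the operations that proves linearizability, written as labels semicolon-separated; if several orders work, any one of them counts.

step 1: e1 pop() → empty — stack <>
step 2: e2 pop() → empty — stack <>
step 3: e3 push(96) — stack <96>
step 4: e4 push(17) — stack <96,17>
step 5: e6 push(79) — stack <96,17,79>
step 6: e5 push(47) — stack <96,17,79,47>
step 7: e7 pop() → 47 — stack <96,17,79>

e1; e2; e3; e4; e6; e5; e7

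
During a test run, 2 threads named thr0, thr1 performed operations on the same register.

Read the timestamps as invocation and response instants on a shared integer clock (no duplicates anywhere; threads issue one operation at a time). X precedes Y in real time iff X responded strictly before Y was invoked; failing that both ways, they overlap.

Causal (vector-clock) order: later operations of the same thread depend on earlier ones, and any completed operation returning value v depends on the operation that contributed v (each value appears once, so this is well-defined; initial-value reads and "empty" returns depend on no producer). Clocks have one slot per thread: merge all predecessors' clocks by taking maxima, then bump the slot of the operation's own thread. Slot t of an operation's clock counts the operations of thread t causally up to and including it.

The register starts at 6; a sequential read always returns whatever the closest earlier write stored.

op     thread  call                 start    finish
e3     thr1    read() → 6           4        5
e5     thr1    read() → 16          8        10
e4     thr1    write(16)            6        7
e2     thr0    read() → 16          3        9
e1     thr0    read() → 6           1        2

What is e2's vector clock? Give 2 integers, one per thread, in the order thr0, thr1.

(2, 2)

e3, invoked 4, has no incoming edges; only thr1's bump applies → (0, 1)
e1, invoked 1, has no incoming edges; only thr0's bump applies → (1, 0)
e4 (invocation 6): componentwise max over VC(e3)=(0, 1), +1 at thr1, giving (0, 2)
e5 (invocation 8): componentwise max over VC(e4)=(0, 2), +1 at thr1, giving (0, 3)
e2 (invocation 3): componentwise max over VC(e1)=(1, 0), VC(e4)=(0, 2), +1 at thr0, giving (2, 2)
target: VC(e2) = (2, 2)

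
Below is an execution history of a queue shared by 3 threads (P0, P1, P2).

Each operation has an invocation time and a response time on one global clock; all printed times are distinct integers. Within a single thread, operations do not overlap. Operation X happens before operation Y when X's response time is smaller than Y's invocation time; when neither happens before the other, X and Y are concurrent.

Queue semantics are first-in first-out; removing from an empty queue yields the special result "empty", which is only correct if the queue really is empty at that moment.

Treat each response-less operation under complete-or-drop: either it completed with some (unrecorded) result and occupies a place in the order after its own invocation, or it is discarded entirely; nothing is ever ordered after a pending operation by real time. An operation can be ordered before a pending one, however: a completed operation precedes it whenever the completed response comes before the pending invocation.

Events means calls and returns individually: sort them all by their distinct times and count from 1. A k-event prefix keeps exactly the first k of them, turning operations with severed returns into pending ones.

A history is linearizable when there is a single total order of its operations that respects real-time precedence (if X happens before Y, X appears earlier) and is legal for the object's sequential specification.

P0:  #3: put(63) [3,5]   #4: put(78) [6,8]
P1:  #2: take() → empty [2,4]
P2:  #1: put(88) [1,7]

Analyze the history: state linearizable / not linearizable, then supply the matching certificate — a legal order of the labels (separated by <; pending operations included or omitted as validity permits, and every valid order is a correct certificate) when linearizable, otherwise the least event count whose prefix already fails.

1. #2 take() → empty, leaving queue <>
2. #1 put(88), leaving queue <88>
3. #3 put(63), leaving queue <88,63>
4. #4 put(78), leaving queue <88,63,78>

linearizable — witness: #2 < #1 < #3 < #4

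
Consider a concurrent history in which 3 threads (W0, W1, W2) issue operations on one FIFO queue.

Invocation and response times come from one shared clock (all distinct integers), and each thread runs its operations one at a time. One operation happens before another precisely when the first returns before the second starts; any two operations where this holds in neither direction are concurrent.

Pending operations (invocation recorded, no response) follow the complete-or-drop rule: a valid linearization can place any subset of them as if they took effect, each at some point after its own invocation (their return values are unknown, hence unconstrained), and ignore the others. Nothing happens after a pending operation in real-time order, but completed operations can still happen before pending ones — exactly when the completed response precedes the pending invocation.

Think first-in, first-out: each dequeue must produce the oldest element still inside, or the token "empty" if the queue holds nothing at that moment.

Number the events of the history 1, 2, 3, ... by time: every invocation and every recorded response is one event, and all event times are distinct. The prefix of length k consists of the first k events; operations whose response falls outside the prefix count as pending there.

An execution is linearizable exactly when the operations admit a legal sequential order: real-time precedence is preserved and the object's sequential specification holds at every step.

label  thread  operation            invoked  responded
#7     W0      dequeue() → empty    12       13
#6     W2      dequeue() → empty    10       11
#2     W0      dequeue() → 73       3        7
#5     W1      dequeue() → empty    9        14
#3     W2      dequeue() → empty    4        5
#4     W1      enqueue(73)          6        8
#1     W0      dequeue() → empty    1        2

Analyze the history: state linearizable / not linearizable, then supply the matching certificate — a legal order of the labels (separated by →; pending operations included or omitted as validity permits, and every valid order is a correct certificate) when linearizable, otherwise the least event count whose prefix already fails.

1. #1 dequeue() → empty, leaving queue <>
2. #3 dequeue() → empty, leaving queue <>
3. #4 enqueue(73), leaving queue <73>
4. #2 dequeue() → 73, leaving queue <>
5. #5 dequeue() → empty, leaving queue <>
6. #6 dequeue() → empty, leaving queue <>
7. #7 dequeue() → empty, leaving queue <>

linearizable — witness: #1 → #3 → #4 → #2 → #5 → #6 → #7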